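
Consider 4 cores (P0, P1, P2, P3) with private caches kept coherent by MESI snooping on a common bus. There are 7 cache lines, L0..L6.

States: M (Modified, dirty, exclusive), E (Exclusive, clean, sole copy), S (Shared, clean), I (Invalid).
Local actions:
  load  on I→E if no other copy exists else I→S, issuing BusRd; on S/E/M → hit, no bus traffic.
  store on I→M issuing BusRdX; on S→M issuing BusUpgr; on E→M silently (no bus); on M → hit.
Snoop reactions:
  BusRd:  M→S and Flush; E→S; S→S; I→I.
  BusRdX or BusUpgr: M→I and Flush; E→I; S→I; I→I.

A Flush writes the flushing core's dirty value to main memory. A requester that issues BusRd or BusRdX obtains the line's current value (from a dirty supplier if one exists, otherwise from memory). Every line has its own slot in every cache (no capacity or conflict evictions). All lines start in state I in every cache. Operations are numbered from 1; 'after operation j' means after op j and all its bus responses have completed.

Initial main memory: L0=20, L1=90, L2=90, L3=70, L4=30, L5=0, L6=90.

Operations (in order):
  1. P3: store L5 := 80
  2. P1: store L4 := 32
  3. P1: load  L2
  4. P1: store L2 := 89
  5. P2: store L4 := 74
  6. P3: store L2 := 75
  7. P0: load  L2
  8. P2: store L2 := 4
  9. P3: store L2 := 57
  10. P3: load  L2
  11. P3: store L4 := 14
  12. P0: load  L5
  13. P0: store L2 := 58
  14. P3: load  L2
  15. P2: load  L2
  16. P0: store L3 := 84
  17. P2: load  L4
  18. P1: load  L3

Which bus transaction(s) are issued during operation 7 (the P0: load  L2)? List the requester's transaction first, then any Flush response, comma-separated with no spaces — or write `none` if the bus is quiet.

1. P3: store L5 := 80  bus=[BusRdX]  L5: P0=I P1=I P2=I P3=M  mem[L5]=0
2. P1: store L4 := 32  bus=[BusRdX]  L4: P0=I P1=M P2=I P3=I  mem[L4]=30
3. P1: load  L2  bus=[BusRd]  L2: P0=I P1=E P2=I P3=I  mem[L2]=90
4. P1: store L2 := 89  bus=[-]  L2: P0=I P1=M P2=I P3=I  mem[L2]=90
5. P2: store L4 := 74  bus=[BusRdX,Flush]  L4: P0=I P1=I P2=M P3=I  mem[L4]=32
6. P3: store L2 := 75  bus=[BusRdX,Flush]  L2: P0=I P1=I P2=I P3=M  mem[L2]=89
7. P0: load  L2  bus=[BusRd,Flush]  L2: P0=S P1=I P2=I P3=S  mem[L2]=75
8. P2: store L2 := 4  bus=[BusRdX]  L2: P0=I P1=I P2=M P3=I  mem[L2]=75
9. P3: store L2 := 57  bus=[BusRdX,Flush]  L2: P0=I P1=I P2=I P3=M  mem[L2]=4
10. P3: load  L2  bus=[-]  L2: P0=I P1=I P2=I P3=M  mem[L2]=4
11. P3: store L4 := 14  bus=[BusRdX,Flush]  L4: P0=I P1=I P2=I P3=M  mem[L4]=74
12. P0: load  L5  bus=[BusRd,Flush]  L5: P0=S P1=I P2=I P3=S  mem[L5]=80
13. P0: store L2 := 58  bus=[BusRdX,Flush]  L2: P0=M P1=I P2=I P3=I  mem[L2]=57
14. P3: load  L2  bus=[BusRd,Flush]  L2: P0=S P1=I P2=I P3=S  mem[L2]=58
15. P2: load  L2  bus=[BusRd]  L2: P0=S P1=I P2=S P3=S  mem[L2]=58
16. P0: store L3 := 84  bus=[BusRdX]  L3: P0=M P1=I P2=I P3=I  mem[L3]=70
17. P2: load  L4  bus=[BusRd,Flush]  L4: P0=I P1=I P2=S P3=S  mem[L4]=14
18. P1: load  L3  bus=[BusRd,Flush]  L3: P0=S P1=S P2=I P3=I  mem[L3]=84

bus = BusRd,Flush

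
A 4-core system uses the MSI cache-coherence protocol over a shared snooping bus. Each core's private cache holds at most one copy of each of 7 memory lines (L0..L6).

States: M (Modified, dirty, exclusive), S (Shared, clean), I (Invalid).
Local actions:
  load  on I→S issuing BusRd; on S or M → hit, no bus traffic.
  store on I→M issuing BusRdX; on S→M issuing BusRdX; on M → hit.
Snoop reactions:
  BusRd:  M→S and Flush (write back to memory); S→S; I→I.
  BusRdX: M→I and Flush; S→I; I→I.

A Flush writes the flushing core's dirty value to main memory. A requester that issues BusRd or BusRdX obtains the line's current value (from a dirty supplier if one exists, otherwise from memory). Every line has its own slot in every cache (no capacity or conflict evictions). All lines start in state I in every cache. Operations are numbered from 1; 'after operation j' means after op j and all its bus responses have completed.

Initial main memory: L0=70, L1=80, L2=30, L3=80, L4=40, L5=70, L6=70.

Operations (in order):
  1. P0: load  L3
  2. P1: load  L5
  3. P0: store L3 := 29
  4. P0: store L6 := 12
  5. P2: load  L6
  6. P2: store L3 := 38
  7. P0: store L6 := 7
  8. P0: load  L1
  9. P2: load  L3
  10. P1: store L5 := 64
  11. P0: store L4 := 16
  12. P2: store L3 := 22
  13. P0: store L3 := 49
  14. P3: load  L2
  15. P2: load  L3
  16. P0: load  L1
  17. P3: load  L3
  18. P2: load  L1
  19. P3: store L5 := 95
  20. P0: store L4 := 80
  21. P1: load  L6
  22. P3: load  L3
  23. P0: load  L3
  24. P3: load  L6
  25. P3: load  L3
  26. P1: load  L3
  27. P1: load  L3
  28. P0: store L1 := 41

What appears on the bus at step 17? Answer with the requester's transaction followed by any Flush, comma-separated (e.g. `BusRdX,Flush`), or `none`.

bus = BusRd

1. P0: load  L3  bus=[BusRd]  L3: P0=S P1=I P2=I P3=I  mem[L3]=80
2. P1: load  L5  bus=[BusRd]  L5: P0=I P1=S P2=I P3=I  mem[L5]=70
3. P0: store L3 := 29  bus=[BusRdX]  L3: P0=M P1=I P2=I P3=I  mem[L3]=80
4. P0: store L6 := 12  bus=[BusRdX]  L6: P0=M P1=I P2=I P3=I  mem[L6]=70
5. P2: load  L6  bus=[BusRd,Flush]  L6: P0=S P1=I P2=S P3=I  mem[L6]=12
6. P2: store L3 := 38  bus=[BusRdX,Flush]  L3: P0=I P1=I P2=M P3=I  mem[L3]=29
7. P0: store L6 := 7  bus=[BusRdX]  L6: P0=M P1=I P2=I P3=I  mem[L6]=12
8. P0: load  L1  bus=[BusRd]  L1: P0=S P1=I P2=I P3=I  mem[L1]=80
9. P2: load  L3  bus=[-]  L3: P0=I P1=I P2=M P3=I  mem[L3]=29
10. P1: store L5 := 64  bus=[BusRdX]  L5: P0=I P1=M P2=I P3=I  mem[L5]=70
11. P0: store L4 := 16  bus=[BusRdX]  L4: P0=M P1=I P2=I P3=I  mem[L4]=40
12. P2: store L3 := 22  bus=[-]  L3: P0=I P1=I P2=M P3=I  mem[L3]=29
13. P0: store L3 := 49  bus=[BusRdX,Flush]  L3: P0=M P1=I P2=I P3=I  mem[L3]=22
14. P3: load  L2  bus=[BusRd]  L2: P0=I P1=I P2=I P3=S  mem[L2]=30
15. P2: load  L3  bus=[BusRd,Flush]  L3: P0=S P1=I P2=S P3=I  mem[L3]=49
16. P0: load  L1  bus=[-]  L1: P0=S P1=I P2=I P3=I  mem[L1]=80
17. P3: load  L3  bus=[BusRd]  L3: P0=S P1=I P2=S P3=S  mem[L3]=49
18. P2: load  L1  bus=[BusRd]  L1: P0=S P1=I P2=S P3=I  mem[L1]=80
19. P3: store L5 := 95  bus=[BusRdX,Flush]  L5: P0=I P1=I P2=I P3=M  mem[L5]=64
20. P0: store L4 := 80  bus=[-]  L4: P0=M P1=I P2=I P3=I  mem[L4]=40
21. P1: load  L6  bus=[BusRd,Flush]  L6: P0=S P1=S P2=I P3=I  mem[L6]=7
22. P3: load  L3  bus=[-]  L3: P0=S P1=I P2=S P3=S  mem[L3]=49
23. P0: load  L3  bus=[-]  L3: P0=S P1=I P2=S P3=S  mem[L3]=49
24. P3: load  L6  bus=[BusRd]  L6: P0=S P1=S P2=I P3=S  mem[L6]=7
25. P3: load  L3  bus=[-]  L3: P0=S P1=I P2=S P3=S  mem[L3]=49
26. P1: load  L3  bus=[BusRd]  L3: P0=S P1=S P2=S P3=S  mem[L3]=49
27. P1: load  L3  bus=[-]  L3: P0=S P1=S P2=S P3=S  mem[L3]=49
28. P0: store L1 := 41  bus=[BusRdX]  L1: P0=M P1=I P2=I P3=I  mem[L1]=80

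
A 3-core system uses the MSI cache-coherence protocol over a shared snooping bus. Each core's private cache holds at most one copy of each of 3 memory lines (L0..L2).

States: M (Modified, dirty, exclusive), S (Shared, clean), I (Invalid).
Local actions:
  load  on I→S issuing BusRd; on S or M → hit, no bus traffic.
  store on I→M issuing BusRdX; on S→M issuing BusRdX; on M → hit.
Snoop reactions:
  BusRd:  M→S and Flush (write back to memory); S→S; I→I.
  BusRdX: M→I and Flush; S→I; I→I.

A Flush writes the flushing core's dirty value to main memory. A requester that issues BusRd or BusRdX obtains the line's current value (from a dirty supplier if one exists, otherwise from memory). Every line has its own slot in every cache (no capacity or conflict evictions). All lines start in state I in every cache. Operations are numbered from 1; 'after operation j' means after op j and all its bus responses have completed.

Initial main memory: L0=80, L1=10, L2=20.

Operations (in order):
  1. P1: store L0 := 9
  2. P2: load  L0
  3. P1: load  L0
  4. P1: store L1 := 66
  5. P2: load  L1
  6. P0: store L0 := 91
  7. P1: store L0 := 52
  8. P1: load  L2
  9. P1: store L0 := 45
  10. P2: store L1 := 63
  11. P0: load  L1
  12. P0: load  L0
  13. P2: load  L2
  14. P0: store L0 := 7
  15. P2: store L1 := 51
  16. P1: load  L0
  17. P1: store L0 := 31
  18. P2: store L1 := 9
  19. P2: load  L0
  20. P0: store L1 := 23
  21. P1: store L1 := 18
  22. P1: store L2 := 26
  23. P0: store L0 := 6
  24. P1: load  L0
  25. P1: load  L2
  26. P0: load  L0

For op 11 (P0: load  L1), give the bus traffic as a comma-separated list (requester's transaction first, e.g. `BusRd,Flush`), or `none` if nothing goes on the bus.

bus = BusRd,Flush

[1] P1: store L0 := 9 | P0:I, P1:M(9), P2:I | bus: BusRdX
[2] P2: load  L0 | P0:I, P1:S(9), P2:S(9) | bus: BusRd,Flush
[3] P1: load  L0 | P0:I, P1:S(9), P2:S(9) | bus: none
[4] P1: store L1 := 66 | P0:I, P1:M(66), P2:I | bus: BusRdX
[5] P2: load  L1 | P0:I, P1:S(66), P2:S(66) | bus: BusRd,Flush
[6] P0: store L0 := 91 | P0:M(91), P1:I, P2:I | bus: BusRdX
[7] P1: store L0 := 52 | P0:I, P1:M(52), P2:I | bus: BusRdX,Flush
[8] P1: load  L2 | P0:I, P1:S(20), P2:I | bus: BusRd
[9] P1: store L0 := 45 | P0:I, P1:M(45), P2:I | bus: none
[10] P2: store L1 := 63 | P0:I, P1:I, P2:M(63) | bus: BusRdX
[11] P0: load  L1 | P0:S(63), P1:I, P2:S(63) | bus: BusRd,Flush
[12] P0: load  L0 | P0:S(45), P1:S(45), P2:I | bus: BusRd,Flush
[13] P2: load  L2 | P0:I, P1:S(20), P2:S(20) | bus: BusRd
[14] P0: store L0 := 7 | P0:M(7), P1:I, P2:I | bus: BusRdX
[15] P2: store L1 := 51 | P0:I, P1:I, P2:M(51) | bus: BusRdX
[16] P1: load  L0 | P0:S(7), P1:S(7), P2:I | bus: BusRd,Flush
[17] P1: store L0 := 31 | P0:I, P1:M(31), P2:I | bus: BusRdX
[18] P2: store L1 := 9 | P0:I, P1:I, P2:M(9) | bus: none
[19] P2: load  L0 | P0:I, P1:S(31), P2:S(31) | bus: BusRd,Flush
[20] P0: store L1 := 23 | P0:M(23), P1:I, P2:I | bus: BusRdX,Flush
[21] P1: store L1 := 18 | P0:I, P1:M(18), P2:I | bus: BusRdX,Flush
[22] P1: store L2 := 26 | P0:I, P1:M(26), P2:I | bus: BusRdX
[23] P0: store L0 := 6 | P0:M(6), P1:I, P2:I | bus: BusRdX
[24] P1: load  L0 | P0:S(6), P1:S(6), P2:I | bus: BusRd,Flush
[25] P1: load  L2 | P0:I, P1:M(26), P2:I | bus: none
[26] P0: load  L0 | P0:S(6), P1:S(6), P2:I | bus: none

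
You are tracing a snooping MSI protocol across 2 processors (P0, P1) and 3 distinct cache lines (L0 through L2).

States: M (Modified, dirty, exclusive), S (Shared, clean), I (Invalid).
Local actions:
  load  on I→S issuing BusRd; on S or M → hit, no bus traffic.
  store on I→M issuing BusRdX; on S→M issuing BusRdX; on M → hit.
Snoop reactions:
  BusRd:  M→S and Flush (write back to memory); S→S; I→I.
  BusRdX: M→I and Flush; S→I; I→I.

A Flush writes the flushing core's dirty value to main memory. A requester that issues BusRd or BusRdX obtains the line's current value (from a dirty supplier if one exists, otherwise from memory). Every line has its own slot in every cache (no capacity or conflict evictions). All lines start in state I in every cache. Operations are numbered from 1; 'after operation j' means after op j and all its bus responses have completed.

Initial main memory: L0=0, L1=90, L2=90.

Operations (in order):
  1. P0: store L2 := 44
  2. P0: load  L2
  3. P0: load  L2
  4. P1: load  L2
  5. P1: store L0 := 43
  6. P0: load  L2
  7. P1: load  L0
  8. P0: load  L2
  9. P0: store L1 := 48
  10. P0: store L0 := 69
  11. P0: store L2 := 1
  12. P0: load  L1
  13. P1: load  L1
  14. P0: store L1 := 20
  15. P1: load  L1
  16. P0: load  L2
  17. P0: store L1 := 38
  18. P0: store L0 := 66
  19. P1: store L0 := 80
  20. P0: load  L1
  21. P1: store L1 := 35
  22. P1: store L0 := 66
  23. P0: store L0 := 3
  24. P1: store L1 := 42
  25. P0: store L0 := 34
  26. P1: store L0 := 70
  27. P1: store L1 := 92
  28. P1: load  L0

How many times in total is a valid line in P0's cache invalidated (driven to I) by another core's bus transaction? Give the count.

step 1: P0: store L2 := 44  ⟶  MI  (L2)  txn=BusRdX  M[L2]=90
step 2: P0: load  L2  ⟶  MI  (L2)  txn=∅  M[L2]=90
step 3: P0: load  L2  ⟶  MI  (L2)  txn=∅  M[L2]=90
step 4: P1: load  L2  ⟶  SS  (L2)  txn=BusRd+Flush  M[L2]=44
step 5: P1: store L0 := 43  ⟶  IM  (L0)  txn=BusRdX  M[L0]=0
step 6: P0: load  L2  ⟶  SS  (L2)  txn=∅  M[L2]=44
step 7: P1: load  L0  ⟶  IM  (L0)  txn=∅  M[L0]=0
step 8: P0: load  L2  ⟶  SS  (L2)  txn=∅  M[L2]=44
step 9: P0: store L1 := 48  ⟶  MI  (L1)  txn=BusRdX  M[L1]=90
step 10: P0: store L0 := 69  ⟶  MI  (L0)  txn=BusRdX+Flush  M[L0]=43
step 11: P0: store L2 := 1  ⟶  MI  (L2)  txn=BusRdX  M[L2]=44
step 12: P0: load  L1  ⟶  MI  (L1)  txn=∅  M[L1]=90
step 13: P1: load  L1  ⟶  SS  (L1)  txn=BusRd+Flush  M[L1]=48
step 14: P0: store L1 := 20  ⟶  MI  (L1)  txn=BusRdX  M[L1]=48
step 15: P1: load  L1  ⟶  SS  (L1)  txn=BusRd+Flush  M[L1]=20
step 16: P0: load  L2  ⟶  MI  (L2)  txn=∅  M[L2]=44
step 17: P0: store L1 := 38  ⟶  MI  (L1)  txn=BusRdX  M[L1]=20
step 18: P0: store L0 := 66  ⟶  MI  (L0)  txn=∅  M[L0]=43
step 19: P1: store L0 := 80  ⟶  IM  (L0)  txn=BusRdX+Flush  M[L0]=66
step 20: P0: load  L1  ⟶  MI  (L1)  txn=∅  M[L1]=20
step 21: P1: store L1 := 35  ⟶  IM  (L1)  txn=BusRdX+Flush  M[L1]=38
step 22: P1: store L0 := 66  ⟶  IM  (L0)  txn=∅  M[L0]=66
step 23: P0: store L0 := 3  ⟶  MI  (L0)  txn=BusRdX+Flush  M[L0]=66
step 24: P1: store L1 := 42  ⟶  IM  (L1)  txn=∅  M[L1]=38
step 25: P0: store L0 := 34  ⟶  MI  (L0)  txn=∅  M[L0]=66
step 26: P1: store L0 := 70  ⟶  IM  (L0)  txn=BusRdX+Flush  M[L0]=34
step 27: P1: store L1 := 92  ⟶  IM  (L1)  txn=∅  M[L1]=38
step 28: P1: load  L0  ⟶  IM  (L0)  txn=∅  M[L0]=34

invalidations = 3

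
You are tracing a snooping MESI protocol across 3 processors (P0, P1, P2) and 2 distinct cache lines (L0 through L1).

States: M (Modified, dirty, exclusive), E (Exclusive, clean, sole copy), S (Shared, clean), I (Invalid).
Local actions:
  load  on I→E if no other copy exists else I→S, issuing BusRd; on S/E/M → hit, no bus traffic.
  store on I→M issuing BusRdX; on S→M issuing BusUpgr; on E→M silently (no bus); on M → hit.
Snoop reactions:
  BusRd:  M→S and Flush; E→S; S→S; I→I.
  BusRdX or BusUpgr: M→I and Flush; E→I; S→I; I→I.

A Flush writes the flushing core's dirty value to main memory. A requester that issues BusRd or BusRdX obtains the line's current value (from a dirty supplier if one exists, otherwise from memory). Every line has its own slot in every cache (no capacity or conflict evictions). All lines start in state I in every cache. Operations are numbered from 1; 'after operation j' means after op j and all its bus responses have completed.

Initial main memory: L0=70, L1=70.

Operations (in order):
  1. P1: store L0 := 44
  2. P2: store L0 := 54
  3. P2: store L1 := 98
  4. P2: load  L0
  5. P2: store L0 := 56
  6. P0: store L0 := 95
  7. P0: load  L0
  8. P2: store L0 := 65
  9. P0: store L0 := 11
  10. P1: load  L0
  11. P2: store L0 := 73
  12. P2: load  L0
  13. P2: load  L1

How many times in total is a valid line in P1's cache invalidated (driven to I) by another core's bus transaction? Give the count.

invalidations = 2

  op1 P1: store L0 := 44 → I/M/I on L0; bus BusRdX; mem=70
  op2 P2: store L0 := 54 → I/I/M on L0; bus BusRdX Flush; mem=44
  op3 P2: store L1 := 98 → I/I/M on L1; bus BusRdX; mem=70
  op4 P2: load  L0 → I/I/M on L0; bus (none); mem=44
  op5 P2: store L0 := 56 → I/I/M on L0; bus (none); mem=44
  op6 P0: store L0 := 95 → M/I/I on L0; bus BusRdX Flush; mem=56
  op7 P0: load  L0 → M/I/I on L0; bus (none); mem=56
  op8 P2: store L0 := 65 → I/I/M on L0; bus BusRdX Flush; mem=95
  op9 P0: store L0 := 11 → M/I/I on L0; bus BusRdX Flush; mem=65
  op10 P1: load  L0 → S/S/I on L0; bus BusRd Flush; mem=11
  op11 P2: store L0 := 73 → I/I/M on L0; bus BusRdX; mem=11
  op12 P2: load  L0 → I/I/M on L0; bus (none); mem=11
  op13 P2: load  L1 → I/I/M on L1; bus (none); mem=70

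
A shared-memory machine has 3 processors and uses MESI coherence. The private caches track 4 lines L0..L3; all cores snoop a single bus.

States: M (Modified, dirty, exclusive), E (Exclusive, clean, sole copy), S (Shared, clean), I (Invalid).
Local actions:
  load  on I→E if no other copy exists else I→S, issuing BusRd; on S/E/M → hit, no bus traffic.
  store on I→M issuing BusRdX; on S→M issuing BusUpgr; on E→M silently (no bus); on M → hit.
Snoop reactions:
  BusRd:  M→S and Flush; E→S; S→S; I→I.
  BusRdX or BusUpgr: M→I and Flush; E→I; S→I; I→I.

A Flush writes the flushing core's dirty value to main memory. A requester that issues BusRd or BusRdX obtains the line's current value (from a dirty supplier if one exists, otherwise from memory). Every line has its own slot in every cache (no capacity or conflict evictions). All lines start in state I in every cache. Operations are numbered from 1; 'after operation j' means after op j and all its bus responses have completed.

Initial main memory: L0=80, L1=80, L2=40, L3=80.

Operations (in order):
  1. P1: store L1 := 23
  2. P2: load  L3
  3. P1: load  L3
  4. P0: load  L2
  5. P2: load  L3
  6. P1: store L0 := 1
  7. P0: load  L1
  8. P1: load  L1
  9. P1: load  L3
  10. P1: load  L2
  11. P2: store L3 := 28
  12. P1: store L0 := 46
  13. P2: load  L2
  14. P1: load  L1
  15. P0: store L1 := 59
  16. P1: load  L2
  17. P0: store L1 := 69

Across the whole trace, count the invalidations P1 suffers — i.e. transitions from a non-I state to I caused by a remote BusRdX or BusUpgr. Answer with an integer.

step 1: P1: store L1 := 23  ⟶  IMI  (L1)  txn=BusRdX  M[L1]=80
step 2: P2: load  L3  ⟶  IIE  (L3)  txn=BusRd  M[L3]=80
step 3: P1: load  L3  ⟶  ISS  (L3)  txn=BusRd  M[L3]=80
step 4: P0: load  L2  ⟶  EII  (L2)  txn=BusRd  M[L2]=40
step 5: P2: load  L3  ⟶  ISS  (L3)  txn=∅  M[L3]=80
step 6: P1: store L0 := 1  ⟶  IMI  (L0)  txn=BusRdX  M[L0]=80
step 7: P0: load  L1  ⟶  SSI  (L1)  txn=BusRd+Flush  M[L1]=23
step 8: P1: load  L1  ⟶  SSI  (L1)  txn=∅  M[L1]=23
step 9: P1: load  L3  ⟶  ISS  (L3)  txn=∅  M[L3]=80
step 10: P1: load  L2  ⟶  SSI  (L2)  txn=BusRd  M[L2]=40
step 11: P2: store L3 := 28  ⟶  IIM  (L3)  txn=BusUpgr  M[L3]=80
step 12: P1: store L0 := 46  ⟶  IMI  (L0)  txn=∅  M[L0]=80
step 13: P2: load  L2  ⟶  SSS  (L2)  txn=BusRd  M[L2]=40
step 14: P1: load  L1  ⟶  SSI  (L1)  txn=∅  M[L1]=23
step 15: P0: store L1 := 59  ⟶  MII  (L1)  txn=BusUpgr  M[L1]=23
step 16: P1: load  L2  ⟶  SSS  (L2)  txn=∅  M[L2]=40
step 17: P0: store L1 := 69  ⟶  MII  (L1)  txn=∅  M[L1]=23

invalidations = 2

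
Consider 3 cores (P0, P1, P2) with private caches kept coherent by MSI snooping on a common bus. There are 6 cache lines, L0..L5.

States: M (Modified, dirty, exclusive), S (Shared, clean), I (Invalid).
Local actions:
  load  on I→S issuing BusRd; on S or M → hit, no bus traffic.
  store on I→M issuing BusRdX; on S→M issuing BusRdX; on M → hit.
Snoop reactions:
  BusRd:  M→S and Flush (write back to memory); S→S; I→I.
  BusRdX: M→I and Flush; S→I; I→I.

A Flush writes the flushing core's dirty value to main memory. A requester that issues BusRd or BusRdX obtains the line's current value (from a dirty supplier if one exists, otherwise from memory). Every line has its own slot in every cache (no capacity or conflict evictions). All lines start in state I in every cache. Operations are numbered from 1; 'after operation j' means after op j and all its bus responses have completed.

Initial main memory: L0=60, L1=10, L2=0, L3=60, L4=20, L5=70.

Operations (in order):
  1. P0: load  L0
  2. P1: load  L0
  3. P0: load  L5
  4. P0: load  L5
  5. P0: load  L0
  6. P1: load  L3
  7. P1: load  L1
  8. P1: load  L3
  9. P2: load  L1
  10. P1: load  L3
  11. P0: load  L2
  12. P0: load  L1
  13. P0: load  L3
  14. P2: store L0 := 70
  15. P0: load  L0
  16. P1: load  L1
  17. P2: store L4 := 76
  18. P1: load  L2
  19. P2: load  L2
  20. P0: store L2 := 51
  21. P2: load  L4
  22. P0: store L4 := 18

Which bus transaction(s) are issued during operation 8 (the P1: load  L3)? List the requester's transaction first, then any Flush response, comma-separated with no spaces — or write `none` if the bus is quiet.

  op1 P0: load  L0 → S/I/I on L0; bus BusRd; mem=60
  op2 P1: load  L0 → S/S/I on L0; bus BusRd; mem=60
  op3 P0: load  L5 → S/I/I on L5; bus BusRd; mem=70
  op4 P0: load  L5 → S/I/I on L5; bus (none); mem=70
  op5 P0: load  L0 → S/S/I on L0; bus (none); mem=60
  op6 P1: load  L3 → I/S/I on L3; bus BusRd; mem=60
  op7 P1: load  L1 → I/S/I on L1; bus BusRd; mem=10
  op8 P1: load  L3 → I/S/I on L3; bus (none); mem=60
  op9 P2: load  L1 → I/S/S on L1; bus BusRd; mem=10
  op10 P1: load  L3 → I/S/I on L3; bus (none); mem=60
  op11 P0: load  L2 → S/I/I on L2; bus BusRd; mem=0
  op12 P0: load  L1 → S/S/S on L1; bus BusRd; mem=10
  op13 P0: load  L3 → S/S/I on L3; bus BusRd; mem=60
  op14 P2: store L0 := 70 → I/I/M on L0; bus BusRdX; mem=60
  op15 P0: load  L0 → S/I/S on L0; bus BusRd Flush; mem=70
  op16 P1: load  L1 → S/S/S on L1; bus (none); mem=10
  op17 P2: store L4 := 76 → I/I/M on L4; bus BusRdX; mem=20
  op18 P1: load  L2 → S/S/I on L2; bus BusRd; mem=0
  op19 P2: load  L2 → S/S/S on L2; bus BusRd; mem=0
  op20 P0: store L2 := 51 → M/I/I on L2; bus BusRdX; mem=0
  op21 P2: load  L4 → I/I/M on L4; bus (none); mem=20
  op22 P0: store L4 := 18 → M/I/I on L4; bus BusRdX Flush; mem=76

bus = none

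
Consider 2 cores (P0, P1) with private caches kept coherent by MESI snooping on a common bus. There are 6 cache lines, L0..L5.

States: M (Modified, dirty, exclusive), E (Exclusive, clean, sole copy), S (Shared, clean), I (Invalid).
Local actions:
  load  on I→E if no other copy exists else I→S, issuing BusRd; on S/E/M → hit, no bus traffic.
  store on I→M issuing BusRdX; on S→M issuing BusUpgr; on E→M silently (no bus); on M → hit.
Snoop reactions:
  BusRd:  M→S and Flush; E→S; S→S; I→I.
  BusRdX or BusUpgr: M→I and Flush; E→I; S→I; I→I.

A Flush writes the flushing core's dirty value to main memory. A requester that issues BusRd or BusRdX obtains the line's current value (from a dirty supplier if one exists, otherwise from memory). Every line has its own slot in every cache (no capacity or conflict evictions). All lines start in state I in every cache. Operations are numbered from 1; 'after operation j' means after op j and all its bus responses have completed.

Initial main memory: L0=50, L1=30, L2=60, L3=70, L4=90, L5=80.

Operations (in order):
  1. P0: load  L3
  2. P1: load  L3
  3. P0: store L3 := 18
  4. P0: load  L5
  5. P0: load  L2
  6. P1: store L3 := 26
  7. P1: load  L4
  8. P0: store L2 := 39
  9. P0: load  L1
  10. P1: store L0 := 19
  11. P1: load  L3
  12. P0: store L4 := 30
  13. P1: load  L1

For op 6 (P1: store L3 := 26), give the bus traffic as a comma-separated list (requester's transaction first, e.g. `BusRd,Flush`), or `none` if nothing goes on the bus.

[1] P0: load  L3 | P0:E(70), P1:I | bus: BusRd
[2] P1: load  L3 | P0:S(70), P1:S(70) | bus: BusRd
[3] P0: store L3 := 18 | P0:M(18), P1:I | bus: BusUpgr
[4] P0: load  L5 | P0:E(80), P1:I | bus: BusRd
[5] P0: load  L2 | P0:E(60), P1:I | bus: BusRd
[6] P1: store L3 := 26 | P0:I, P1:M(26) | bus: BusRdX,Flush
[7] P1: load  L4 | P0:I, P1:E(90) | bus: BusRd
[8] P0: store L2 := 39 | P0:M(39), P1:I | bus: none
[9] P0: load  L1 | P0:E(30), P1:I | bus: BusRd
[10] P1: store L0 := 19 | P0:I, P1:M(19) | bus: BusRdX
[11] P1: load  L3 | P0:I, P1:M(26) | bus: none
[12] P0: store L4 := 30 | P0:M(30), P1:I | bus: BusRdX
[13] P1: load  L1 | P0:S(30), P1:S(30) | bus: BusRd

bus = BusRdX,Flush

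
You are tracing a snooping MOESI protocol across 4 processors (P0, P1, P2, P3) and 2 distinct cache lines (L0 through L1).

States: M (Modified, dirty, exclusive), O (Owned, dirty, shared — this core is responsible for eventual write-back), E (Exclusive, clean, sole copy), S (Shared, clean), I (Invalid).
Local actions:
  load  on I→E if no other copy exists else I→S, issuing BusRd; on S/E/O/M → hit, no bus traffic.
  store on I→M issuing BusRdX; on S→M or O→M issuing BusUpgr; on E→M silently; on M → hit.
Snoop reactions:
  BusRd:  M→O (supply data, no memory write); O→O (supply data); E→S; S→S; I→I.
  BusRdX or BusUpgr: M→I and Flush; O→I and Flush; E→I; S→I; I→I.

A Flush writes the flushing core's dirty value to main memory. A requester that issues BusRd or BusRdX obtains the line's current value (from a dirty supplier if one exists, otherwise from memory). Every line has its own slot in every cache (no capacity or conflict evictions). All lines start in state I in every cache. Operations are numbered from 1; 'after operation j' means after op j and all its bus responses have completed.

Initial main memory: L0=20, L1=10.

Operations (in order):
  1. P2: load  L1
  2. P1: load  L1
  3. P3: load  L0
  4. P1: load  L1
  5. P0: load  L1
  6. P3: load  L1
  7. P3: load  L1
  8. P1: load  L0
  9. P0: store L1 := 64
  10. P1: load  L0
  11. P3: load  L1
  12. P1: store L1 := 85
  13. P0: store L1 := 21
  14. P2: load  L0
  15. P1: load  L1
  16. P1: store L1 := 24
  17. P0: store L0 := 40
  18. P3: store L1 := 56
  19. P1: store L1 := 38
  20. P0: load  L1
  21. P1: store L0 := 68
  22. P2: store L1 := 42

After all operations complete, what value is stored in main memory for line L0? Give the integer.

memory[L0] = 40

step 1: P2: load  L1  ⟶  IIEI  (L1)  txn=BusRd  M[L1]=10
step 2: P1: load  L1  ⟶  ISSI  (L1)  txn=BusRd  M[L1]=10
step 3: P3: load  L0  ⟶  IIIE  (L0)  txn=BusRd  M[L0]=20
step 4: P1: load  L1  ⟶  ISSI  (L1)  txn=∅  M[L1]=10
step 5: P0: load  L1  ⟶  SSSI  (L1)  txn=BusRd  M[L1]=10
step 6: P3: load  L1  ⟶  SSSS  (L1)  txn=BusRd  M[L1]=10
step 7: P3: load  L1  ⟶  SSSS  (L1)  txn=∅  M[L1]=10
step 8: P1: load  L0  ⟶  ISIS  (L0)  txn=BusRd  M[L0]=20
step 9: P0: store L1 := 64  ⟶  MIII  (L1)  txn=BusUpgr  M[L1]=10
step 10: P1: load  L0  ⟶  ISIS  (L0)  txn=∅  M[L0]=20
step 11: P3: load  L1  ⟶  OIIS  (L1)  txn=BusRd  M[L1]=10
step 12: P1: store L1 := 85  ⟶  IMII  (L1)  txn=BusRdX+Flush  M[L1]=64
step 13: P0: store L1 := 21  ⟶  MIII  (L1)  txn=BusRdX+Flush  M[L1]=85
step 14: P2: load  L0  ⟶  ISSS  (L0)  txn=BusRd  M[L0]=20
step 15: P1: load  L1  ⟶  OSII  (L1)  txn=BusRd  M[L1]=85
step 16: P1: store L1 := 24  ⟶  IMII  (L1)  txn=BusUpgr+Flush  M[L1]=21
step 17: P0: store L0 := 40  ⟶  MIII  (L0)  txn=BusRdX  M[L0]=20
step 18: P3: store L1 := 56  ⟶  IIIM  (L1)  txn=BusRdX+Flush  M[L1]=24
step 19: P1: store L1 := 38  ⟶  IMII  (L1)  txn=BusRdX+Flush  M[L1]=56
step 20: P0: load  L1  ⟶  SOII  (L1)  txn=BusRd  M[L1]=56
step 21: P1: store L0 := 68  ⟶  IMII  (L0)  txn=BusRdX+Flush  M[L0]=40
step 22: P2: store L1 := 42  ⟶  IIMI  (L1)  txn=BusRdX+Flush  M[L1]=38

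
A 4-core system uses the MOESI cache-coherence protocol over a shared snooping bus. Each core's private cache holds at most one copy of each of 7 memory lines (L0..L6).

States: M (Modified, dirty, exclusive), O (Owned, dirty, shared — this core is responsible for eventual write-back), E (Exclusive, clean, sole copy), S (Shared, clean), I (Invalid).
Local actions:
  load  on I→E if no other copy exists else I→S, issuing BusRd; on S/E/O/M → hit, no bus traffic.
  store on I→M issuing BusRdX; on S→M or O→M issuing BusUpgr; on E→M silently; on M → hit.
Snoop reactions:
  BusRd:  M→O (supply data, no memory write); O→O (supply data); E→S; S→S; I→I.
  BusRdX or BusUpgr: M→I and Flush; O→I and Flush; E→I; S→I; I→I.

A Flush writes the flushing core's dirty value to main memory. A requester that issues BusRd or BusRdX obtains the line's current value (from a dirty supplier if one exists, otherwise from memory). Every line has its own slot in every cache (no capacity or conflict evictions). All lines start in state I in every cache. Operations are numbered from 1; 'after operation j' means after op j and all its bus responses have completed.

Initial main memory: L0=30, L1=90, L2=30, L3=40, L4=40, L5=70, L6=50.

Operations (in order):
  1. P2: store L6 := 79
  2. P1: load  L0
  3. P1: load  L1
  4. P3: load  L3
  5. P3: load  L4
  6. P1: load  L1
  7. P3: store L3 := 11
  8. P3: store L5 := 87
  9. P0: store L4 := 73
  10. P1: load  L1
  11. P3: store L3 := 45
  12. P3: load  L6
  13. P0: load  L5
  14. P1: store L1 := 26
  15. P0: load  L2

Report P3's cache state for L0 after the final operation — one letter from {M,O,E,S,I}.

state = I

1. P2: store L6 := 79  bus=[BusRdX]  L6: P0=I P1=I P2=M P3=I  mem[L6]=50
2. P1: load  L0  bus=[BusRd]  L0: P0=I P1=E P2=I P3=I  mem[L0]=30
3. P1: load  L1  bus=[BusRd]  L1: P0=I P1=E P2=I P3=I  mem[L1]=90
4. P3: load  L3  bus=[BusRd]  L3: P0=I P1=I P2=I P3=E  mem[L3]=40
5. P3: load  L4  bus=[BusRd]  L4: P0=I P1=I P2=I P3=E  mem[L4]=40
6. P1: load  L1  bus=[-]  L1: P0=I P1=E P2=I P3=I  mem[L1]=90
7. P3: store L3 := 11  bus=[-]  L3: P0=I P1=I P2=I P3=M  mem[L3]=40
8. P3: store L5 := 87  bus=[BusRdX]  L5: P0=I P1=I P2=I P3=M  mem[L5]=70
9. P0: store L4 := 73  bus=[BusRdX]  L4: P0=M P1=I P2=I P3=I  mem[L4]=40
10. P1: load  L1  bus=[-]  L1: P0=I P1=E P2=I P3=I  mem[L1]=90
11. P3: store L3 := 45  bus=[-]  L3: P0=I P1=I P2=I P3=M  mem[L3]=40
12. P3: load  L6  bus=[BusRd]  L6: P0=I P1=I P2=O P3=S  mem[L6]=50
13. P0: load  L5  bus=[BusRd]  L5: P0=S P1=I P2=I P3=O  mem[L5]=70
14. P1: store L1 := 26  bus=[-]  L1: P0=I P1=M P2=I P3=I  mem[L1]=90
15. P0: load  L2  bus=[BusRd]  L2: P0=E P1=I P2=I P3=I  mem[L2]=30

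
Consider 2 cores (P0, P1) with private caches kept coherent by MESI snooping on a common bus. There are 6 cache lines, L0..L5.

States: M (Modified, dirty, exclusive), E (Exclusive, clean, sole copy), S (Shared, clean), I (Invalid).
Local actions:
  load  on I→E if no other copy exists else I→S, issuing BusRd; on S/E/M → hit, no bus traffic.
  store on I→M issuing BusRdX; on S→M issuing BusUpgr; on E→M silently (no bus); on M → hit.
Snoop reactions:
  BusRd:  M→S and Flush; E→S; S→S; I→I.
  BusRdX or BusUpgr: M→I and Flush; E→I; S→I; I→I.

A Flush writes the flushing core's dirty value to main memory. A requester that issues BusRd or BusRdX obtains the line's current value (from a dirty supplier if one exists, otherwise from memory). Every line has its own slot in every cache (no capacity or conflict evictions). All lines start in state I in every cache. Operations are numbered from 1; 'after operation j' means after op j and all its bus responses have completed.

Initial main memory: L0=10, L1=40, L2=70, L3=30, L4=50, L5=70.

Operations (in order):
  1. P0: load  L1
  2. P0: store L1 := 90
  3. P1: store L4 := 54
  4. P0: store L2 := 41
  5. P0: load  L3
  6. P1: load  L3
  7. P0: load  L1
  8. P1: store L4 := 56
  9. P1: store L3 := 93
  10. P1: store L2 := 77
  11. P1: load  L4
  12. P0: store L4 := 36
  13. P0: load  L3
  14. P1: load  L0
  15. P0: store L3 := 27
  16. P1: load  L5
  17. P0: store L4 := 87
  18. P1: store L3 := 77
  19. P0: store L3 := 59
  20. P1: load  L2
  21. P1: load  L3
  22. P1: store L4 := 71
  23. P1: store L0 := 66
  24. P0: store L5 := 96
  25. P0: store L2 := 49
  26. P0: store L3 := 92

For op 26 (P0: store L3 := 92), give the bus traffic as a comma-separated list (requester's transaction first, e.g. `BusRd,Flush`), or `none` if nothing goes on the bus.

1. P0: load  L1  bus=[BusRd]  L1: P0=E P1=I  mem[L1]=40
2. P0: store L1 := 90  bus=[-]  L1: P0=M P1=I  mem[L1]=40
3. P1: store L4 := 54  bus=[BusRdX]  L4: P0=I P1=M  mem[L4]=50
4. P0: store L2 := 41  bus=[BusRdX]  L2: P0=M P1=I  mem[L2]=70
5. P0: load  L3  bus=[BusRd]  L3: P0=E P1=I  mem[L3]=30
6. P1: load  L3  bus=[BusRd]  L3: P0=S P1=S  mem[L3]=30
7. P0: load  L1  bus=[-]  L1: P0=M P1=I  mem[L1]=40
8. P1: store L4 := 56  bus=[-]  L4: P0=I P1=M  mem[L4]=50
9. P1: store L3 := 93  bus=[BusUpgr]  L3: P0=I P1=M  mem[L3]=30
10. P1: store L2 := 77  bus=[BusRdX,Flush]  L2: P0=I P1=M  mem[L2]=41
11. P1: load  L4  bus=[-]  L4: P0=I P1=M  mem[L4]=50
12. P0: store L4 := 36  bus=[BusRdX,Flush]  L4: P0=M P1=I  mem[L4]=56
13. P0: load  L3  bus=[BusRd,Flush]  L3: P0=S P1=S  mem[L3]=93
14. P1: load  L0  bus=[BusRd]  L0: P0=I P1=E  mem[L0]=10
15. P0: store L3 := 27  bus=[BusUpgr]  L3: P0=M P1=I  mem[L3]=93
16. P1: load  L5  bus=[BusRd]  L5: P0=I P1=E  mem[L5]=70
17. P0: store L4 := 87  bus=[-]  L4: P0=M P1=I  mem[L4]=56
18. P1: store L3 := 77  bus=[BusRdX,Flush]  L3: P0=I P1=M  mem[L3]=27
19. P0: store L3 := 59  bus=[BusRdX,Flush]  L3: P0=M P1=I  mem[L3]=77
20. P1: load  L2  bus=[-]  L2: P0=I P1=M  mem[L2]=41
21. P1: load  L3  bus=[BusRd,Flush]  L3: P0=S P1=S  mem[L3]=59
22. P1: store L4 := 71  bus=[BusRdX,Flush]  L4: P0=I P1=M  mem[L4]=87
23. P1: store L0 := 66  bus=[-]  L0: P0=I P1=M  mem[L0]=10
24. P0: store L5 := 96  bus=[BusRdX]  L5: P0=M P1=I  mem[L5]=70
25. P0: store L2 := 49  bus=[BusRdX,Flush]  L2: P0=M P1=I  mem[L2]=77
26. P0: store L3 := 92  bus=[BusUpgr]  L3: P0=M P1=I  mem[L3]=59

bus = BusUpgr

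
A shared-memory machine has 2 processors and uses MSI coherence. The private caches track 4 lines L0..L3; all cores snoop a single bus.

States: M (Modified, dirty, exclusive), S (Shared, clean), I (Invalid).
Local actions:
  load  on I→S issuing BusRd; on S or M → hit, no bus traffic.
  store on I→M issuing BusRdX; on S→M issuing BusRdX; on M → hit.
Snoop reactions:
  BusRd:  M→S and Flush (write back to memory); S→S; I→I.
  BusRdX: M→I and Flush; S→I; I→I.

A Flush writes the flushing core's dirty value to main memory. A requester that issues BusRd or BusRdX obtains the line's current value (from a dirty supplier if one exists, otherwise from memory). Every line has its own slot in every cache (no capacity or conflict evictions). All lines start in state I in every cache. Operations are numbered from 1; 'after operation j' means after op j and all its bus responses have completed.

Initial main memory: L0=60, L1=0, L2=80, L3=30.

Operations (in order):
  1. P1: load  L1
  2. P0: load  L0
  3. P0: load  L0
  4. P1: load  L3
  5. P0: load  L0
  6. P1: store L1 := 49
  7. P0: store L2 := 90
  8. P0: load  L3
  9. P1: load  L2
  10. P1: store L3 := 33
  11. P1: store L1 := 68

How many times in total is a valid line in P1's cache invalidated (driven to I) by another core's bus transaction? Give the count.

invalidations = 0

[1] P1: load  L1 | P0:I, P1:S(0) | bus: BusRd
[2] P0: load  L0 | P0:S(60), P1:I | bus: BusRd
[3] P0: load  L0 | P0:S(60), P1:I | bus: none
[4] P1: load  L3 | P0:I, P1:S(30) | bus: BusRd
[5] P0: load  L0 | P0:S(60), P1:I | bus: none
[6] P1: store L1 := 49 | P0:I, P1:M(49) | bus: BusRdX
[7] P0: store L2 := 90 | P0:M(90), P1:I | bus: BusRdX
[8] P0: load  L3 | P0:S(30), P1:S(30) | bus: BusRd
[9] P1: load  L2 | P0:S(90), P1:S(90) | bus: BusRd,Flush
[10] P1: store L3 := 33 | P0:I, P1:M(33) | bus: BusRdX
[11] P1: store L1 := 68 | P0:I, P1:M(68) | bus: none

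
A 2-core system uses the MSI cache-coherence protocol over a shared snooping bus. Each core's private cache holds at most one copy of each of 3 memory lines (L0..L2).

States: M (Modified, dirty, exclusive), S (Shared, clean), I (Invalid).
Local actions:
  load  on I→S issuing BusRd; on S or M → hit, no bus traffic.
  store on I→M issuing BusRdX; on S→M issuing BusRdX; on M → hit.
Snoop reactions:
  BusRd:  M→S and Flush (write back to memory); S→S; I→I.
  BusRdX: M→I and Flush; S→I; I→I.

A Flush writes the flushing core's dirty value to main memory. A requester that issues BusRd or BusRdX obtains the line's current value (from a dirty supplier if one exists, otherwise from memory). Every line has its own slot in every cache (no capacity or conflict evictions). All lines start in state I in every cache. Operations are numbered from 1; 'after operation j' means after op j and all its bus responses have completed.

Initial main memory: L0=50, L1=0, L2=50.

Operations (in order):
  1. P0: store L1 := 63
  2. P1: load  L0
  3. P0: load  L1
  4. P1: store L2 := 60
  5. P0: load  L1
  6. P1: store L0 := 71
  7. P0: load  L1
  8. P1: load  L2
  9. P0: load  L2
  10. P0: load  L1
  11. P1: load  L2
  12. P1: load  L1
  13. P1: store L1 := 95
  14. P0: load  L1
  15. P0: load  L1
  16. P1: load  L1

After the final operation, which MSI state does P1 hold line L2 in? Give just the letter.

  op1 P0: store L1 := 63 → M/I on L1; bus BusRdX; mem=0
  op2 P1: load  L0 → I/S on L0; bus BusRd; mem=50
  op3 P0: load  L1 → M/I on L1; bus (none); mem=0
  op4 P1: store L2 := 60 → I/M on L2; bus BusRdX; mem=50
  op5 P0: load  L1 → M/I on L1; bus (none); mem=0
  op6 P1: store L0 := 71 → I/M on L0; bus BusRdX; mem=50
  op7 P0: load  L1 → M/I on L1; bus (none); mem=0
  op8 P1: load  L2 → I/M on L2; bus (none); mem=50
  op9 P0: load  L2 → S/S on L2; bus BusRd Flush; mem=60
  op10 P0: load  L1 → M/I on L1; bus (none); mem=0
  op11 P1: load  L2 → S/S on L2; bus (none); mem=60
  op12 P1: load  L1 → S/S on L1; bus BusRd Flush; mem=63
  op13 P1: store L1 := 95 → I/M on L1; bus BusRdX; mem=63
  op14 P0: load  L1 → S/S on L1; bus BusRd Flush; mem=95
  op15 P0: load  L1 → S/S on L1; bus (none); mem=95
  op16 P1: load  L1 → S/S on L1; bus (none); mem=95

state = S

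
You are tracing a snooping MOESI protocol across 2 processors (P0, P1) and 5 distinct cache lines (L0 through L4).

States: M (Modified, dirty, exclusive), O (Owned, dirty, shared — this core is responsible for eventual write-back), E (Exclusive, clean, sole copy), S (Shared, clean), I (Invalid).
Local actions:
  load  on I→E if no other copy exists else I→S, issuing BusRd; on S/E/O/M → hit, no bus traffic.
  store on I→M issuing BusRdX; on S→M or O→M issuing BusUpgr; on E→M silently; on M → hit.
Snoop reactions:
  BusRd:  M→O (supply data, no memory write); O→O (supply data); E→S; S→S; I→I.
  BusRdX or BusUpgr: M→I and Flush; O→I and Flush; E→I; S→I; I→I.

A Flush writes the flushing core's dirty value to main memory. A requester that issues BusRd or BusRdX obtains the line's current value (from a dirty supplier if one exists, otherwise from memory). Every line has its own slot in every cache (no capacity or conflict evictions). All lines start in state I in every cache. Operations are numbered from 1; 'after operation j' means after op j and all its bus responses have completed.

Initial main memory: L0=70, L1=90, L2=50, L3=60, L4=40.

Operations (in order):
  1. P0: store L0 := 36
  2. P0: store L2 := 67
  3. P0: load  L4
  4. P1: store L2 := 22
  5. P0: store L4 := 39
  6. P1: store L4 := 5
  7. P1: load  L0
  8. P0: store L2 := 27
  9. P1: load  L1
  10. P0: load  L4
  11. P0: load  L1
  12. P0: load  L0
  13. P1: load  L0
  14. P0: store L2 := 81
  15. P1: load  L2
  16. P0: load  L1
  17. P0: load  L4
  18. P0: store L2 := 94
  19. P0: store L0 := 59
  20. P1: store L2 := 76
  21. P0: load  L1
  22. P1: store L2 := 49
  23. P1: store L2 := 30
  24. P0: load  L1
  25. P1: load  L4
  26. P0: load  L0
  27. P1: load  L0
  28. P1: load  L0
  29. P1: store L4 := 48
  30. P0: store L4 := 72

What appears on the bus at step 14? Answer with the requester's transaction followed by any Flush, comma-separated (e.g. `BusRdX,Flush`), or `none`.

1. P0: store L0 := 36  bus=[BusRdX]  L0: P0=M P1=I  mem[L0]=70
2. P0: store L2 := 67  bus=[BusRdX]  L2: P0=M P1=I  mem[L2]=50
3. P0: load  L4  bus=[BusRd]  L4: P0=E P1=I  mem[L4]=40
4. P1: store L2 := 22  bus=[BusRdX,Flush]  L2: P0=I P1=M  mem[L2]=67
5. P0: store L4 := 39  bus=[-]  L4: P0=M P1=I  mem[L4]=40
6. P1: store L4 := 5  bus=[BusRdX,Flush]  L4: P0=I P1=M  mem[L4]=39
7. P1: load  L0  bus=[BusRd]  L0: P0=O P1=S  mem[L0]=70
8. P0: store L2 := 27  bus=[BusRdX,Flush]  L2: P0=M P1=I  mem[L2]=22
9. P1: load  L1  bus=[BusRd]  L1: P0=I P1=E  mem[L1]=90
10. P0: load  L4  bus=[BusRd]  L4: P0=S P1=O  mem[L4]=39
11. P0: load  L1  bus=[BusRd]  L1: P0=S P1=S  mem[L1]=90
12. P0: load  L0  bus=[-]  L0: P0=O P1=S  mem[L0]=70
13. P1: load  L0  bus=[-]  L0: P0=O P1=S  mem[L0]=70
14. P0: store L2 := 81  bus=[-]  L2: P0=M P1=I  mem[L2]=22
15. P1: load  L2  bus=[BusRd]  L2: P0=O P1=S  mem[L2]=22
16. P0: load  L1  bus=[-]  L1: P0=S P1=S  mem[L1]=90
17. P0: load  L4  bus=[-]  L4: P0=S P1=O  mem[L4]=39
18. P0: store L2 := 94  bus=[BusUpgr]  L2: P0=M P1=I  mem[L2]=22
19. P0: store L0 := 59  bus=[BusUpgr]  L0: P0=M P1=I  mem[L0]=70
20. P1: store L2 := 76  bus=[BusRdX,Flush]  L2: P0=I P1=M  mem[L2]=94
21. P0: load  L1  bus=[-]  L1: P0=S P1=S  mem[L1]=90
22. P1: store L2 := 49  bus=[-]  L2: P0=I P1=M  mem[L2]=94
23. P1: store L2 := 30  bus=[-]  L2: P0=I P1=M  mem[L2]=94
24. P0: load  L1  bus=[-]  L1: P0=S P1=S  mem[L1]=90
25. P1: load  L4  bus=[-]  L4: P0=S P1=O  mem[L4]=39
26. P0: load  L0  bus=[-]  L0: P0=M P1=I  mem[L0]=70
27. P1: load  L0  bus=[BusRd]  L0: P0=O P1=S  mem[L0]=70
28. P1: load  L0  bus=[-]  L0: P0=O P1=S  mem[L0]=70
29. P1: store L4 := 48  bus=[BusUpgr]  L4: P0=I P1=M  mem[L4]=39
30. P0: store L4 := 72  bus=[BusRdX,Flush]  L4: P0=M P1=I  mem[L4]=48

bus = none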